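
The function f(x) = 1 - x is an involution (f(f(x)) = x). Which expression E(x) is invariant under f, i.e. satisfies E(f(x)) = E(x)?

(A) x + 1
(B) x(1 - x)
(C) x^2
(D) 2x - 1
B

Replace x by f(x) = 1 - x in each option and simplify. As a quick numerical cross-check, also compare E(4) with E(f(4)) = E(-3).

(A) x + 1  ->  (1 - x) + 1 = 2 - x; check: E(4) = 5 but E(-3) = -2.   [not invariant]
(B) x(1 - x)  ->  (1 - x)(1 - (1 - x)), which simplifies back to x(1 - x); check: E(4) = -12, E(-3) = -12.   [invariant]
(C) x^2  ->  (1 - x)^2 = (x - 1)^2; check: E(4) = 16 but E(-3) = 9.   [not invariant]
(D) 2x - 1  ->  2(1 - x) - 1 = 1 - 2x; check: E(4) = 7 but E(-3) = -7.   [not invariant]

Only (B) is unchanged. E is symmetric under swapping x with f(x) = 1 - x, which is exactly what an involution does.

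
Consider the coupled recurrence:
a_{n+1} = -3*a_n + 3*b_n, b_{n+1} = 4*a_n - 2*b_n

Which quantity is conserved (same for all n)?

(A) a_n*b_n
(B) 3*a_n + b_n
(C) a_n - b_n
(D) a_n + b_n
D

Replace a_n by a_{n+1} = -3*a_n + 3*b_n and b_n by b_{n+1} = 4*a_n - 2*b_n in each option and simplify:
(A) a_n*b_n  ->  (-3*a_n + 3*b_n)*(4*a_n - 2*b_n) = -12*a_n^2 + 18*a_n*b_n - 6*b_n^2   [not conserved]
(B) 3*a_n + b_n  ->  3*(-3*a_n + 3*b_n) + (4*a_n - 2*b_n) = -5*a_n + 7*b_n   [not conserved]
(C) a_n - b_n  ->  (-3*a_n + 3*b_n) - (4*a_n - 2*b_n) = -7*a_n + 5*b_n   [not conserved]
(D) a_n + b_n  ->  (-3*a_n + 3*b_n) + (4*a_n - 2*b_n) = a_n + b_n   [conserved]

Only (D) a_n + b_n returns to itself after one step, so it is the conserved quantity.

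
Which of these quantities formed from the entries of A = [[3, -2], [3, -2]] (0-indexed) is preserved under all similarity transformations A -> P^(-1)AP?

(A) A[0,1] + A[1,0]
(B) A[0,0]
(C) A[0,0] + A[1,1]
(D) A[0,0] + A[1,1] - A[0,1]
C

A[0,0] + A[1,1] is the trace of A. By the cyclic property of the trace, tr(P^(-1)AP) = tr(APP^(-1)) = tr(A), so it is the same for every matrix similar to A.

The other combinations are not similarity invariants. For example, take P = [[1, 1], [0, 1]] (det P = 1), so P^(-1) = [[1, -1], [0, 1]] and
B = P^(-1)AP = [[0, 0], [3, 1]].
Evaluating each option on A and on B:
(A) A[0,1] + A[1,0]: 1 for A, 3 for B -> changes
(B) A[0,0]: 3 for A, 0 for B -> changes
(C) A[0,0] + A[1,1]: 1 for A, 1 for B -> unchanged
(D) A[0,0] + A[1,1] - A[0,1]: 3 for A, 1 for B -> changes

Only (C) A[0,0] + A[1,1] = 1 survives (and it does so for every P, not just this one), so it is the invariant.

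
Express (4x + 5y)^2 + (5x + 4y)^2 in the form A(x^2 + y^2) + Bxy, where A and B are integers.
41(x^2 + y^2) + 80xy

Expanding: (4x + 5y)^2 = 16x^2 + 40xy + 25y^2
(5x + 4y)^2 = 25x^2 + 40xy + 16y^2
Sum = (16+25)(x^2+y^2) + 80xy = 41(x^2 + y^2) + 80xy
This is symmetric in x and y.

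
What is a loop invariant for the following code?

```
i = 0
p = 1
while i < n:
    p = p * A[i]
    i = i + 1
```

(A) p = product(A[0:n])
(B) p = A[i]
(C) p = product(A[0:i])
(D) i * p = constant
C

A loop invariant must hold before the first iteration and be re-established by every execution of the body.

(C) p = product(A[0:i]): Initially i = 0 and p = 1 = product of the empty slice A[0:0]. If p = product(A[0:i]) holds at the top of an iteration, the body sets p to product(A[0:i]) * A[i] = product(A[0:i+1]) and then i to i+1, so the property is restored. At exit i = n, giving p = product(A[0:n]).

The other options fail:
(A) p = product(A[0:n]): false before the loop (p = 1, not the full product) -- it only becomes true at exit.
(B) p = A[i]: after the first iteration p = A[0] but i = 1; in general p is a product of several elements, not a single one.
(D) i * p = constant: initially i * p = 0, but after one iteration it is 1 * A[0], which is nonzero in general.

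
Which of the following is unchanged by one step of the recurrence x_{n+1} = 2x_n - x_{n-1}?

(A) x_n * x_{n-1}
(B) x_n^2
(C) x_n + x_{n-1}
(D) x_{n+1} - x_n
D

For the recurrence x_{n+1} = 2x_n - x_{n-1}:

If x_{n+1} = 2x_n - x_{n-1}, then:
x_{n+1} - x_n = x_n - x_{n-1}
The first difference is constant throughout the sequence.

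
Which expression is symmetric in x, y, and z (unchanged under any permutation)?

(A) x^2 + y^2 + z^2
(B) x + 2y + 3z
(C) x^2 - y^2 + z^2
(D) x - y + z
A

A symmetric expression is unchanged when the variables are permuted; here the transformation to test is the swap (x, y) -> (y, x).
A symmetric expression must survive every permutation; the single swap x <-> y already eliminates the distractors, and the keyed expression is also unchanged by x <-> z and y <-> z (each variable enters it in exactly the same way).
Substitute the transformed coordinates into each option and compare with the original:
(A) x^2 + y^2 + z^2  ->  (y)^2 + (x)^2 + z^2 = x^2 + y^2 + z^2   [equals x^2 + y^2 + z^2: invariant]
(B) x + 2y + 3z  ->  (y) + 2(x) + 3z = 2x + y + 3z   [differs from x + 2y + 3z: not invariant]
(C) x^2 - y^2 + z^2  ->  (y)^2 - (x)^2 + z^2 = -x^2 + y^2 + z^2   [differs from x^2 - y^2 + z^2: not invariant]
(D) x - y + z  ->  (y) - (x) + z = -x + y + z   [differs from x - y + z: not invariant]

Only option (A), x^2 + y^2 + z^2, is unchanged by the transformation.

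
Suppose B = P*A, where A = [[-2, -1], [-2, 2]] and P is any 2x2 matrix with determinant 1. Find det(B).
-6

By the multiplicative property of determinants, det(B) = det(P*A) = det(P) * det(A) = det(A),
so the determinant is invariant under multiplication by any determinant-1 matrix; we just need det(A).

det(A) = (-2)(2) - (-1)(-2) = -4 - 2 = -6

Therefore det(B) = 1 * (-6) = -6.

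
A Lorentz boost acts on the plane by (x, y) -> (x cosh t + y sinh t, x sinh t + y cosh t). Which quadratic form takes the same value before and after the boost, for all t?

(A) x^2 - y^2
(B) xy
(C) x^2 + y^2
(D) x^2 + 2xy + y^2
A

Write x' = x cosh t + y sinh t, y' = x sinh t + y cosh t and substitute into each option:
(A) x^2 - y^2: (x cosh t + y sinh t)^2 - (x sinh t + y cosh t)^2 = x^2(cosh^2 t - sinh^2 t) + 2xy(cosh t sinh t - sinh t cosh t) + y^2(sinh^2 t - cosh^2 t) = x^2 - y^2   [invariant, using cosh^2 t - sinh^2 t = 1]
(B) xy: (x cosh t + y sinh t)(x sinh t + y cosh t) = xy(cosh^2 t + sinh^2 t) + (x^2 + y^2) sinh t cosh t = xy cosh 2t + (x^2 + y^2)(sinh 2t)/2   [not invariant for t != 0]
(C) x^2 + y^2: (x cosh t + y sinh t)^2 + (x sinh t + y cosh t)^2 = (x^2 + y^2)(cosh^2 t + sinh^2 t) + 4xy sinh t cosh t = (x^2 + y^2) cosh 2t + 2xy sinh 2t   [not invariant for t != 0]
(D) x^2 + 2xy + y^2: (x' + y')^2 with x' + y' = (x + y)(cosh t + sinh t) = (x + y)e^t, so it becomes (x + y)^2 e^(2t)   [not invariant for t != 0]

Only (A) x^2 - y^2 is unchanged; it is the Minkowski form preserved by Lorentz boosts, just as x^2 + y^2 is preserved by ordinary rotations.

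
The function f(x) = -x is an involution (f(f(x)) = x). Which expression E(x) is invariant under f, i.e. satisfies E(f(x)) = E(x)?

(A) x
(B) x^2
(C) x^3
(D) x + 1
B

Replace x by f(x) = -x in each option and simplify. As a quick numerical cross-check, also compare E(3) with E(f(3)) = E(-3).

(A) x  ->  (-x) = -x; check: E(3) = 3 but E(-3) = -3.   [not invariant]
(B) x^2  ->  (-x)^2, which simplifies back to x^2; check: E(3) = 9, E(-3) = 9.   [invariant]
(C) x^3  ->  (-x)^3 = -x^3; check: E(3) = 27 but E(-3) = -27.   [not invariant]
(D) x + 1  ->  (-x) + 1 = 1 - x; check: E(3) = 4 but E(-3) = -2.   [not invariant]

Only (B) is unchanged. E is symmetric under swapping x with f(x) = -x, which is exactly what an involution does.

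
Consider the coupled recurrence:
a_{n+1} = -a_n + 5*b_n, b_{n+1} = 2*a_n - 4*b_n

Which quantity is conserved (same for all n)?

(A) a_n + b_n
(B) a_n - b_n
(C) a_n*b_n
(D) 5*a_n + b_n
A

Replace a_n by a_{n+1} = -a_n + 5*b_n and b_n by b_{n+1} = 2*a_n - 4*b_n in each option and simplify:
(A) a_n + b_n  ->  (-a_n + 5*b_n) + (2*a_n - 4*b_n) = a_n + b_n   [conserved]
(B) a_n - b_n  ->  (-a_n + 5*b_n) - (2*a_n - 4*b_n) = -3*a_n + 9*b_n   [not conserved]
(C) a_n*b_n  ->  (-a_n + 5*b_n)*(2*a_n - 4*b_n) = -2*a_n^2 + 14*a_n*b_n - 20*b_n^2   [not conserved]
(D) 5*a_n + b_n  ->  5*(-a_n + 5*b_n) + (2*a_n - 4*b_n) = -3*a_n + 21*b_n   [not conserved]

Only (A) a_n + b_n returns to itself after one step, so it is the conserved quantity.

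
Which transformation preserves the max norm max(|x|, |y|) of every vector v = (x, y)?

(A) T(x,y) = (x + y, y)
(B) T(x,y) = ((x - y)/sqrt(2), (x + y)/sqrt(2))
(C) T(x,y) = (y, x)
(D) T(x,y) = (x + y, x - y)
C

A transformation preserves a norm if ||T(v)|| = ||v|| for every v; a single vector where the norm changes rules an option out.

(A) T(x,y) = (x + y, y): v = (1, 1) has norm max(|1|, |1|) = 1, but T(v) = (2, 1) has norm 2 -- not preserved.
(B) T(x,y) = ((x - y)/sqrt(2), (x + y)/sqrt(2)): v = (1, 0) has norm max(|1|, |0|) = 1, but T(v) = (sqrt(2)/2, sqrt(2)/2) has norm sqrt(2)/2 -- not preserved.
(C) T(x,y) = (y, x): preserves the norm -- it only permutes the coordinates and/or flips signs, which leaves max(|x|, |y|) unchanged.
(D) T(x,y) = (x + y, x - y): v = (1, 1) has norm max(|1|, |1|) = 1, but T(v) = (2, 0) has norm 2 -- not preserved.

Therefore the answer is (C).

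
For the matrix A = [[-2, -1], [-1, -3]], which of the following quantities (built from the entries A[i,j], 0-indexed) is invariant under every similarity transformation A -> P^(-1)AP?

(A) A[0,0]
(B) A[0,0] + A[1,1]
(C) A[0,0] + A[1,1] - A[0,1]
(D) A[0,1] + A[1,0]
B

A[0,0] + A[1,1] is the trace of A. By the cyclic property of the trace, tr(P^(-1)AP) = tr(APP^(-1)) = tr(A), so it is the same for every matrix similar to A.

The other combinations are not similarity invariants. For example, take P = [[1, 2], [0, 1]] (det P = 1), so P^(-1) = [[1, -2], [0, 1]] and
B = P^(-1)AP = [[0, 5], [-1, -5]].
Evaluating each option on A and on B:
(A) A[0,0]: -2 for A, 0 for B -> changes
(B) A[0,0] + A[1,1]: -5 for A, -5 for B -> unchanged
(C) A[0,0] + A[1,1] - A[0,1]: -4 for A, -10 for B -> changes
(D) A[0,1] + A[1,0]: -2 for A, 4 for B -> changes

Only (B) A[0,0] + A[1,1] = -5 survives (and it does so for every P, not just this one), so it is the invariant.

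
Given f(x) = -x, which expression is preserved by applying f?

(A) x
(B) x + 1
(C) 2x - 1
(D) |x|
D

For f(x) = -x:
Applying f replaces x by -x. Since |-x| = |x|, the absolute value is unchanged by f, whereas x -> -x, 2x - 1 -> -2x - 1 and x + 1 -> -x + 1 all change.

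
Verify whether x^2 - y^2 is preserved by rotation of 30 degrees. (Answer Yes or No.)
No

Applying rotation by 30 degrees: x' = x*cos(30 degrees) - y*sin(30 degrees) = sqrt(3)x/2 - y/2, y' = x*sin(30 degrees) + y*cos(30 degrees) = x/2 + sqrt(3)y/2

Substituting into x^2 - y^2:
(sqrt(3)x/2 - y/2)^2 - (x/2 + sqrt(3)y/2)^2
= x^2/2 - sqrt(3)xy - y^2/2

This differs from the original expression x^2 - y^2, so it is NOT invariant.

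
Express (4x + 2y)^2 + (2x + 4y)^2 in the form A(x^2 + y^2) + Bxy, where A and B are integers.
20(x^2 + y^2) + 32xy

Expanding: (4x + 2y)^2 = 16x^2 + 16xy + 4y^2
(2x + 4y)^2 = 4x^2 + 16xy + 16y^2
Sum = (16+4)(x^2+y^2) + 32xy = 20(x^2 + y^2) + 32xy
This is symmetric in x and y.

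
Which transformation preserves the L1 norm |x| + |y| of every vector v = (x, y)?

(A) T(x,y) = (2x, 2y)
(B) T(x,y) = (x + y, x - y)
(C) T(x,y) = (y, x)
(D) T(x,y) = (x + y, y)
C

A transformation preserves a norm if ||T(v)|| = ||v|| for every v; a single vector where the norm changes rules an option out.

(A) T(x,y) = (2x, 2y): v = (1, 0) has norm |1| + |0| = 1, but T(v) = (2, 0) has norm 2 -- not preserved.
(B) T(x,y) = (x + y, x - y): v = (1, 0) has norm |1| + |0| = 1, but T(v) = (1, 1) has norm 2 -- not preserved.
(C) T(x,y) = (y, x): preserves the norm -- it only permutes the coordinates and/or flips signs, which leaves |x| + |y| unchanged.
(D) T(x,y) = (x + y, y): v = (0, 1) has norm |0| + |1| = 1, but T(v) = (1, 1) has norm 2 -- not preserved.

Therefore the answer is (C).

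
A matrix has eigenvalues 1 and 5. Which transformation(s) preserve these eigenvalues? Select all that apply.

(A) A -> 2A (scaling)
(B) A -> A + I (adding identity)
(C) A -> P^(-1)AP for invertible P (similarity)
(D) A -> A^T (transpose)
C and D

Eigenvalues are preserved by:
1. Similarity transformations: A -> P^(-1)AP (same characteristic polynomial)
2. Transpose: A^T has the same eigenvalues as A

Eigenvalues are NOT preserved by:
- Adding identity: eigenvalues become 1+1, 5+1
- Scaling: eigenvalues become 2, 10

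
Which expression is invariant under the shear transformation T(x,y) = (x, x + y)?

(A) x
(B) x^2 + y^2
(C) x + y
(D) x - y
A

Under the shear T(x,y) = (x, x + y):
Substitute the transformed coordinates into each option and compare with the original:
(A) x  ->  (x) = x   [equals x: invariant]
(B) x^2 + y^2  ->  (x)^2 + (x + y)^2 = 2x^2 + 2xy + y^2   [differs from x^2 + y^2: not invariant]
(C) x + y  ->  (x) + (x + y) = 2x + y   [differs from x + y: not invariant]
(D) x - y  ->  (x) - (x + y) = -y   [differs from x - y: not invariant]

Only option (A), x, is unchanged by the transformation.
A vertical shear moves points parallel to the y-axis, so the x-coordinate (and any function of x alone) is unchanged.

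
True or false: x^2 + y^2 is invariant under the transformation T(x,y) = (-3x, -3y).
False

Substitute T(x,y) = (-3x, -3y) into the expression and compare with the original.

Original: x^2 + y^2
After applying T: (-3x)^2 + (-3y)^2 = 9x^2 + 9y^2

This differs from the original x^2 + y^2 (difference: 8x^2 + 8y^2), so the expression is NOT invariant.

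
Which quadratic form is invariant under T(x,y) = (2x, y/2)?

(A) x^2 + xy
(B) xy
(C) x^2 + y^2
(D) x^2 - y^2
B

T multiplies x by 2 and divides y by 2.
Substitute the transformed coordinates into each option and compare with the original:
(A) x^2 + xy  ->  (2x)^2 + (2x)(y/2) = 4x^2 + xy   [differs from x^2 + xy: not invariant]
(B) xy  ->  (2x)(y/2) = xy   [equals xy: invariant]
(C) x^2 + y^2  ->  (2x)^2 + (y/2)^2 = 4x^2 + y^2/4   [differs from x^2 + y^2: not invariant]
(D) x^2 - y^2  ->  (2x)^2 - (y/2)^2 = 4x^2 - y^2/4   [differs from x^2 - y^2: not invariant]

Only option (B), xy, is unchanged by the transformation.
The factors 2 and 1/2 cancel only in the pure product xy.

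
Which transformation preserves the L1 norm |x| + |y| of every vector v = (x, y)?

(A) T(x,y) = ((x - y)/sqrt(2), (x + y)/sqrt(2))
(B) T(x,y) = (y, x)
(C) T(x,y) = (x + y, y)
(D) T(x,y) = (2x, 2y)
B

A transformation preserves a norm if ||T(v)|| = ||v|| for every v; a single vector where the norm changes rules an option out.

(A) T(x,y) = ((x - y)/sqrt(2), (x + y)/sqrt(2)): v = (1, 0) has norm |1| + |0| = 1, but T(v) = (sqrt(2)/2, sqrt(2)/2) has norm sqrt(2) -- not preserved.
(B) T(x,y) = (y, x): preserves the norm -- it only permutes the coordinates and/or flips signs, which leaves |x| + |y| unchanged.
(C) T(x,y) = (x + y, y): v = (0, 1) has norm |0| + |1| = 1, but T(v) = (1, 1) has norm 2 -- not preserved.
(D) T(x,y) = (2x, 2y): v = (1, 0) has norm |1| + |0| = 1, but T(v) = (2, 0) has norm 2 -- not preserved.

Therefore the answer is (B).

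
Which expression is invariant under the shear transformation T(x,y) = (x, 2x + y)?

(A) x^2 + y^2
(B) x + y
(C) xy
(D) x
D

Under the shear T(x,y) = (x, 2x + y):
Substitute the transformed coordinates into each option and compare with the original:
(A) x^2 + y^2  ->  (x)^2 + (2x + y)^2 = 5x^2 + 4xy + y^2   [differs from x^2 + y^2: not invariant]
(B) x + y  ->  (x) + (2x + y) = 3x + y   [differs from x + y: not invariant]
(C) xy  ->  (x)(2x + y) = 2x^2 + xy   [differs from xy: not invariant]
(D) x  ->  (x) = x   [equals x: invariant]

Only option (D), x, is unchanged by the transformation.
A vertical shear moves points parallel to the y-axis, so the x-coordinate (and any function of x alone) is unchanged.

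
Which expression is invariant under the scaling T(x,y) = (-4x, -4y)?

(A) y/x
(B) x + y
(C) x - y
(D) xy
A

Under the uniform scaling T(x,y) = (-4x, -4y):
Substitute the transformed coordinates into each option and compare with the original:
(A) y/x  ->  (-4y)/(-4x) = y/x   [equals y/x: invariant]
(B) x + y  ->  (-4x) + (-4y) = -4x - 4y   [differs from x + y: not invariant]
(C) x - y  ->  (-4x) - (-4y) = -4x + 4y   [differs from x - y: not invariant]
(D) xy  ->  (-4x)(-4y) = 16xy   [differs from xy: not invariant]

Only option (A), y/x, is unchanged by the transformation.
The common factor -4 cancels in a ratio of coordinates, while sums, products and sums of squares pick up factors of -4 or 16.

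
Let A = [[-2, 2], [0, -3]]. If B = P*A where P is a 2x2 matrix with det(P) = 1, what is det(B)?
6

By the multiplicative property of determinants, det(B) = det(P*A) = det(P) * det(A) = det(A),
so the determinant is invariant under multiplication by any determinant-1 matrix; we just need det(A).

det(A) = (-2)(-3) - (2)(0) = 6 - 0 = 6

Therefore det(B) = 1 * 6 = 6.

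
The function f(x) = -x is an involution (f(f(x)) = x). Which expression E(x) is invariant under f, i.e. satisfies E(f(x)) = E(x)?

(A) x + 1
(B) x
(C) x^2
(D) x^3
C

Replace x by f(x) = -x in each option and simplify. As a quick numerical cross-check, also compare E(3) with E(f(3)) = E(-3).

(A) x + 1  ->  (-x) + 1 = 1 - x; check: E(3) = 4 but E(-3) = -2.   [not invariant]
(B) x  ->  (-x) = -x; check: E(3) = 3 but E(-3) = -3.   [not invariant]
(C) x^2  ->  (-x)^2, which simplifies back to x^2; check: E(3) = 9, E(-3) = 9.   [invariant]
(D) x^3  ->  (-x)^3 = -x^3; check: E(3) = 27 but E(-3) = -27.   [not invariant]

Only (C) is unchanged. E is symmetric under swapping x with f(x) = -x, which is exactly what an involution does.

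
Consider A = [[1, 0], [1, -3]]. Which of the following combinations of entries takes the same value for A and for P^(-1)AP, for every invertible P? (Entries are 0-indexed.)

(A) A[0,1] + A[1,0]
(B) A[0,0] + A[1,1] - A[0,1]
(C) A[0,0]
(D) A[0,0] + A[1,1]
D

A[0,0] + A[1,1] is the trace of A. By the cyclic property of the trace, tr(P^(-1)AP) = tr(APP^(-1)) = tr(A), so it is the same for every matrix similar to A.

The other combinations are not similarity invariants. For example, take P = [[2, 1], [1, 1]] (det P = 1), so P^(-1) = [[1, -1], [-1, 2]] and
B = P^(-1)AP = [[3, 3], [-4, -5]].
Evaluating each option on A and on B:
(A) A[0,1] + A[1,0]: 1 for A, -1 for B -> changes
(B) A[0,0] + A[1,1] - A[0,1]: -2 for A, -5 for B -> changes
(C) A[0,0]: 1 for A, 3 for B -> changes
(D) A[0,0] + A[1,1]: -2 for A, -2 for B -> unchanged

Only (D) A[0,0] + A[1,1] = -2 survives (and it does so for every P, not just this one), so it is the invariant.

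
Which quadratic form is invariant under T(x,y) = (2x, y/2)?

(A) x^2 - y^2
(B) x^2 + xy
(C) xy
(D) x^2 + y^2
C

T multiplies x by 2 and divides y by 2.
Substitute the transformed coordinates into each option and compare with the original:
(A) x^2 - y^2  ->  (2x)^2 - (y/2)^2 = 4x^2 - y^2/4   [differs from x^2 - y^2: not invariant]
(B) x^2 + xy  ->  (2x)^2 + (2x)(y/2) = 4x^2 + xy   [differs from x^2 + xy: not invariant]
(C) xy  ->  (2x)(y/2) = xy   [equals xy: invariant]
(D) x^2 + y^2  ->  (2x)^2 + (y/2)^2 = 4x^2 + y^2/4   [differs from x^2 + y^2: not invariant]

Only option (C), xy, is unchanged by the transformation.
The factors 2 and 1/2 cancel only in the pure product xy.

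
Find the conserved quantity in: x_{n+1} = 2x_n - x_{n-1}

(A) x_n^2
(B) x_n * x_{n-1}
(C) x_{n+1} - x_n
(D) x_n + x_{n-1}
C

For the recurrence x_{n+1} = 2x_n - x_{n-1}:

If x_{n+1} = 2x_n - x_{n-1}, then:
x_{n+1} - x_n = x_n - x_{n-1}
The first difference is constant throughout the sequence.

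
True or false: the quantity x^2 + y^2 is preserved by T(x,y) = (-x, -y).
True

Substitute T(x,y) = (-x, -y) into the expression and compare with the original.

Original: x^2 + y^2
After applying T: (-x)^2 + (-y)^2 = x^2 + y^2

This is identical to the original x^2 + y^2, so the expression is invariant.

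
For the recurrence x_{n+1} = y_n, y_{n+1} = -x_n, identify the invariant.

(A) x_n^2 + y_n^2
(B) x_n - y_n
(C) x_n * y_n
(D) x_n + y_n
A

For the recurrence x_{n+1} = y_n, y_{n+1} = -x_n:

x_{n+1}^2 + y_{n+1}^2 = y_n^2 + (-x_n)^2 = x_n^2 + y_n^2
The sum of squares is conserved (like energy in a harmonic oscillator).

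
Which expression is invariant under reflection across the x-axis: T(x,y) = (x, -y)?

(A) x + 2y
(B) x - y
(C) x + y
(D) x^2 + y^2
D

The map is reflection across the x-axis: T(x,y) = (x, -y).
Substitute the transformed coordinates into each option and compare with the original:
(A) x + 2y  ->  (x) + 2(-y) = x - 2y   [differs from x + 2y: not invariant]
(B) x - y  ->  (x) - (-y) = x + y   [differs from x - y: not invariant]
(C) x + y  ->  (x) + (-y) = x - y   [differs from x + y: not invariant]
(D) x^2 + y^2  ->  (x)^2 + (-y)^2 = x^2 + y^2   [equals x^2 + y^2: invariant]

Only option (D), x^2 + y^2, is unchanged by the transformation.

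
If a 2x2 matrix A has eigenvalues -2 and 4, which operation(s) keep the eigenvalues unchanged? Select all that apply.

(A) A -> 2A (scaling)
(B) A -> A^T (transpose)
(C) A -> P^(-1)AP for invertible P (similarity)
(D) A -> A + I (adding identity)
B and C

Eigenvalues are preserved by:
1. Similarity transformations: A -> P^(-1)AP (same characteristic polynomial)
2. Transpose: A^T has the same eigenvalues as A

Eigenvalues are NOT preserved by:
- Adding identity: eigenvalues become -2+1, 4+1
- Scaling: eigenvalues become -4, 8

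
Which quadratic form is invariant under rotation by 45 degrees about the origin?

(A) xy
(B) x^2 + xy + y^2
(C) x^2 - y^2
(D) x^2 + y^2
D

Rotation by 45 degrees sends (x, y) to (sqrt(2)x/2 - sqrt(2)y/2, sqrt(2)x/2 + sqrt(2)y/2).
Substitute the transformed coordinates into each option and compare with the original:
(A) xy  ->  (sqrt(2)x/2 - sqrt(2)y/2)(sqrt(2)x/2 + sqrt(2)y/2) = x^2/2 - y^2/2   [differs from xy: not invariant]
(B) x^2 + xy + y^2  ->  (sqrt(2)x/2 - sqrt(2)y/2)^2 + (sqrt(2)x/2 - sqrt(2)y/2)(sqrt(2)x/2 + sqrt(2)y/2) + (sqrt(2)x/2 + sqrt(2)y/2)^2 = 3x^2/2 + y^2/2   [differs from x^2 + xy + y^2: not invariant]
(C) x^2 - y^2  ->  (sqrt(2)x/2 - sqrt(2)y/2)^2 - (sqrt(2)x/2 + sqrt(2)y/2)^2 = -2xy   [differs from x^2 - y^2: not invariant]
(D) x^2 + y^2  ->  (sqrt(2)x/2 - sqrt(2)y/2)^2 + (sqrt(2)x/2 + sqrt(2)y/2)^2 = x^2 + y^2   [equals x^2 + y^2: invariant]

Only option (D), x^2 + y^2, is unchanged by the transformation.
x^2 + y^2 is the squared distance from the origin, which rotations preserve.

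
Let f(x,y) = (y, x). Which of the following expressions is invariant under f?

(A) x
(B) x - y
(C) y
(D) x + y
D

For f(x,y) = (y, x):
After applying f: x' = y, y' = x. So x' + y' = y + x = x + y.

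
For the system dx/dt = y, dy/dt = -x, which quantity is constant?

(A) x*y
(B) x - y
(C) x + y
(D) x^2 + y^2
D

A first integral I satisfies dI/dt = 0 along every solution. Differentiate each option and use the equation of motion:
(A) d/dt[x*y] = (dx/dt)y + x(dy/dt) = y^2 - x^2, not identically 0
(B) d/dt[x - y] = y - (-x) = x + y, not identically 0
(C) d/dt[x + y] = y + (-x) = y - x, not identically 0
(D) d/dt[x^2 + y^2] = 2x*dx/dt + 2y*dy/dt = 2x*y + 2y*(-x) = 0

Only (D) has zero time-derivative. So x^2 + y^2 (the squared radius; trajectories are circles) is the conserved quantity.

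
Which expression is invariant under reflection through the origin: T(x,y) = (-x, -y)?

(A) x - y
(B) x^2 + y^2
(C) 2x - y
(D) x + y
B

The map is reflection through the origin: T(x,y) = (-x, -y).
Substitute the transformed coordinates into each option and compare with the original:
(A) x - y  ->  (-x) - (-y) = -x + y   [differs from x - y: not invariant]
(B) x^2 + y^2  ->  (-x)^2 + (-y)^2 = x^2 + y^2   [equals x^2 + y^2: invariant]
(C) 2x - y  ->  2(-x) - (-y) = -2x + y   [differs from 2x - y: not invariant]
(D) x + y  ->  (-x) + (-y) = -x - y   [differs from x + y: not invariant]

Only option (B), x^2 + y^2, is unchanged by the transformation.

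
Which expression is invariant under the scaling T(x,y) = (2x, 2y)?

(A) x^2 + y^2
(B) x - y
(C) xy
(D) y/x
D

Under the uniform scaling T(x,y) = (2x, 2y):
Substitute the transformed coordinates into each option and compare with the original:
(A) x^2 + y^2  ->  (2x)^2 + (2y)^2 = 4x^2 + 4y^2   [differs from x^2 + y^2: not invariant]
(B) x - y  ->  (2x) - (2y) = 2x - 2y   [differs from x - y: not invariant]
(C) xy  ->  (2x)(2y) = 4xy   [differs from xy: not invariant]
(D) y/x  ->  (2y)/(2x) = y/x   [equals y/x: invariant]

Only option (D), y/x, is unchanged by the transformation.
The common factor 2 cancels in a ratio of coordinates, while sums, products and sums of squares pick up factors of 2 or 4.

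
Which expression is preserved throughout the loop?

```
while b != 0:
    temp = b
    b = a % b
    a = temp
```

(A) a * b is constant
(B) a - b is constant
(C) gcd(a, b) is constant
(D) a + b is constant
C

A loop invariant must hold before the first iteration and be re-established by every execution of the body.

(C) gcd(a, b) is constant: One iteration replaces (a, b) by (b, a mod b). Since a mod b = a - q*b for an integer q, any common divisor of a and b divides b and a mod b, and conversely; hence gcd(b, a mod b) = gcd(a, b). For instance (29, 4) -> (4, 1) keeps gcd = 1. At exit b = 0 and a = gcd of the original inputs.

The other options fail:
(A) a * b is constant: e.g. (a, b) = (29, 4) -> (4, 1): the product goes from 116 to 4.
(B) a - b is constant: e.g. (a, b) = (29, 4) -> (4, 1): the difference goes from 25 to 3.
(D) a + b is constant: e.g. (a, b) = (29, 4) -> (4, 1): the sum goes from 33 to 5.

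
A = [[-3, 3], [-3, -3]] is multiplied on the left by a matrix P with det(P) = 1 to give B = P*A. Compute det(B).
18

By the multiplicative property of determinants, det(B) = det(P*A) = det(P) * det(A) = det(A),
so the determinant is invariant under multiplication by any determinant-1 matrix; we just need det(A).

det(A) = (-3)(-3) - (3)(-3) = 9 - (-9) = 18

Therefore det(B) = 1 * 18 = 18.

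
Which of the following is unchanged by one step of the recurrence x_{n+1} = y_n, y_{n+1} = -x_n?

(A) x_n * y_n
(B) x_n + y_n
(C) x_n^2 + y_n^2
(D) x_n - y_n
C

For the recurrence x_{n+1} = y_n, y_{n+1} = -x_n:

x_{n+1}^2 + y_{n+1}^2 = y_n^2 + (-x_n)^2 = x_n^2 + y_n^2
The sum of squares is conserved (like energy in a harmonic oscillator).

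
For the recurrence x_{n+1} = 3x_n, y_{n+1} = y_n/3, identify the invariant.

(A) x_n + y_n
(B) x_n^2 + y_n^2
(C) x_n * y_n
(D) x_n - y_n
C

For the recurrence x_{n+1} = 3x_n, y_{n+1} = y_n/3:

x_{n+1} * y_{n+1} = (3x_n) * (y_n/3) = x_n * y_n
The product is conserved.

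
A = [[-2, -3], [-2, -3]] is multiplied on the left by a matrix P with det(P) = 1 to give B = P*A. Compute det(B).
0

By the multiplicative property of determinants, det(B) = det(P*A) = det(P) * det(A) = det(A),
so the determinant is invariant under multiplication by any determinant-1 matrix; we just need det(A).

det(A) = (-2)(-3) - (-3)(-2) = 6 - 6 = 0

Therefore det(B) = 1 * 0 = 0.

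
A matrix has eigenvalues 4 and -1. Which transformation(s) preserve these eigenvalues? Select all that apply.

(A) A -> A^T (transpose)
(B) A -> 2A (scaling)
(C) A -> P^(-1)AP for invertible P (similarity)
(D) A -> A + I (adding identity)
A and C

Eigenvalues are preserved by:
1. Similarity transformations: A -> P^(-1)AP (same characteristic polynomial)
2. Transpose: A^T has the same eigenvalues as A

Eigenvalues are NOT preserved by:
- Adding identity: eigenvalues become 4+1, -1+1
- Scaling: eigenvalues become 8, -2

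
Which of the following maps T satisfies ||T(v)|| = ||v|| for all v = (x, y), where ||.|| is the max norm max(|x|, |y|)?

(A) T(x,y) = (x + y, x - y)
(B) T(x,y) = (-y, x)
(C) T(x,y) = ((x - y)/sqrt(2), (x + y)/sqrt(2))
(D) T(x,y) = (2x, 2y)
B

A transformation preserves a norm if ||T(v)|| = ||v|| for every v; a single vector where the norm changes rules an option out.

(A) T(x,y) = (x + y, x - y): v = (1, 1) has norm max(|1|, |1|) = 1, but T(v) = (2, 0) has norm 2 -- not preserved.
(B) T(x,y) = (-y, x): preserves the norm -- it only permutes the coordinates and/or flips signs, which leaves max(|x|, |y|) unchanged.
(C) T(x,y) = ((x - y)/sqrt(2), (x + y)/sqrt(2)): v = (1, 0) has norm max(|1|, |0|) = 1, but T(v) = (sqrt(2)/2, sqrt(2)/2) has norm sqrt(2)/2 -- not preserved.
(D) T(x,y) = (2x, 2y): v = (1, 0) has norm max(|1|, |0|) = 1, but T(v) = (2, 0) has norm 2 -- not preserved.

Therefore the answer is (B).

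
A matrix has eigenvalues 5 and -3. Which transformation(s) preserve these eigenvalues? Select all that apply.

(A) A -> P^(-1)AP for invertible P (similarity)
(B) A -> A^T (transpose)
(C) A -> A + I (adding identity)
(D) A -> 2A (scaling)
A and B

Eigenvalues are preserved by:
1. Similarity transformations: A -> P^(-1)AP (same characteristic polynomial)
2. Transpose: A^T has the same eigenvalues as A

Eigenvalues are NOT preserved by:
- Adding identity: eigenvalues become 5+1, -3+1
- Scaling: eigenvalues become 10, -6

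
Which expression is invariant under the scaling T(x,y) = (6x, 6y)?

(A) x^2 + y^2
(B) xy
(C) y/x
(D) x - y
C

Under the uniform scaling T(x,y) = (6x, 6y):
Substitute the transformed coordinates into each option and compare with the original:
(A) x^2 + y^2  ->  (6x)^2 + (6y)^2 = 36x^2 + 36y^2   [differs from x^2 + y^2: not invariant]
(B) xy  ->  (6x)(6y) = 36xy   [differs from xy: not invariant]
(C) y/x  ->  (6y)/(6x) = y/x   [equals y/x: invariant]
(D) x - y  ->  (6x) - (6y) = 6x - 6y   [differs from x - y: not invariant]

Only option (C), y/x, is unchanged by the transformation.
The common factor 6 cancels in a ratio of coordinates, while sums, products and sums of squares pick up factors of 6 or 36.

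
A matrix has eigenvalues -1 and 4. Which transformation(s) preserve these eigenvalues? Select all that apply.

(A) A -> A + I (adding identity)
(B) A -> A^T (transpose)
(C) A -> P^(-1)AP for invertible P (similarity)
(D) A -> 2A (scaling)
B and C

Eigenvalues are preserved by:
1. Similarity transformations: A -> P^(-1)AP (same characteristic polynomial)
2. Transpose: A^T has the same eigenvalues as A

Eigenvalues are NOT preserved by:
- Adding identity: eigenvalues become -1+1, 4+1
- Scaling: eigenvalues become -2, 8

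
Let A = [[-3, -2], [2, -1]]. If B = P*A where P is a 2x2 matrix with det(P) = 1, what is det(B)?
7

By the multiplicative property of determinants, det(B) = det(P*A) = det(P) * det(A) = det(A),
so the determinant is invariant under multiplication by any determinant-1 matrix; we just need det(A).

det(A) = (-3)(-1) - (-2)(2) = 3 - (-4) = 7

Therefore det(B) = 1 * 7 = 7.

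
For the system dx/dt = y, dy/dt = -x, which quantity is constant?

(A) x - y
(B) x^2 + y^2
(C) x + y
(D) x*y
B

A first integral I satisfies dI/dt = 0 along every solution. Differentiate each option and use the equation of motion:
(A) d/dt[x - y] = y - (-x) = x + y, not identically 0
(B) d/dt[x^2 + y^2] = 2x*dx/dt + 2y*dy/dt = 2x*y + 2y*(-x) = 0
(C) d/dt[x + y] = y + (-x) = y - x, not identically 0
(D) d/dt[x*y] = (dx/dt)y + x(dy/dt) = y^2 - x^2, not identically 0

Only (B) has zero time-derivative. So x^2 + y^2 (the squared radius; trajectories are circles) is the conserved quantity.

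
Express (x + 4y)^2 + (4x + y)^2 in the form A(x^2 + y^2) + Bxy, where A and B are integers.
17(x^2 + y^2) + 16xy

Expanding: (x + 4y)^2 = x^2 + 8xy + 16y^2
(4x + y)^2 = 16x^2 + 8xy + y^2
Sum = (1+16)(x^2+y^2) + 16xy = 17(x^2 + y^2) + 16xy
This is symmetric in x and y.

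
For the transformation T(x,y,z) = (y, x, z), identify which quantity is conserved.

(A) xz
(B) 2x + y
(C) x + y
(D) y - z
C

Apply T(x,y,z) = (y, x, z) to each option, i.e. replace (x, y, z) by the transformed coordinates.
Substitute the transformed coordinates into each option and compare with the original:
(A) xz  ->  (y)(z) = yz   [differs from xz: not invariant]
(B) 2x + y  ->  2(y) + (x) = x + 2y   [differs from 2x + y: not invariant]
(C) x + y  ->  (y) + (x) = x + y   [equals x + y: invariant]
(D) y - z  ->  (x) - (z) = x - z   [differs from y - z: not invariant]

Only option (C), x + y, is unchanged by the transformation.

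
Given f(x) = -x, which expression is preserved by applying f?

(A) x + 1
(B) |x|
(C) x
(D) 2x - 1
B

For f(x) = -x:
Applying f replaces x by -x. Since |-x| = |x|, the absolute value is unchanged by f, whereas x -> -x, 2x - 1 -> -2x - 1 and x + 1 -> -x + 1 all change.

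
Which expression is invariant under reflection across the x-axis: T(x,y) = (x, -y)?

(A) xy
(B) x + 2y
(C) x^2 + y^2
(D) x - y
C

The map is reflection across the x-axis: T(x,y) = (x, -y).
Substitute the transformed coordinates into each option and compare with the original:
(A) xy  ->  (x)(-y) = -xy   [differs from xy: not invariant]
(B) x + 2y  ->  (x) + 2(-y) = x - 2y   [differs from x + 2y: not invariant]
(C) x^2 + y^2  ->  (x)^2 + (-y)^2 = x^2 + y^2   [equals x^2 + y^2: invariant]
(D) x - y  ->  (x) - (-y) = x + y   [differs from x - y: not invariant]

Only option (C), x^2 + y^2, is unchanged by the transformation.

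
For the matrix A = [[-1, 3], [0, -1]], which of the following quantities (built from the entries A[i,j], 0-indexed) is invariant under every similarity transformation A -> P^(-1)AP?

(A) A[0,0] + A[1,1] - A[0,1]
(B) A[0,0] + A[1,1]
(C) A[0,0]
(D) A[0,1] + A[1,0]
B

A[0,0] + A[1,1] is the trace of A. By the cyclic property of the trace, tr(P^(-1)AP) = tr(APP^(-1)) = tr(A), so it is the same for every matrix similar to A.

The other combinations are not similarity invariants. For example, take P = [[1, 1], [1, 2]] (det P = 1), so P^(-1) = [[2, -1], [-1, 1]] and
B = P^(-1)AP = [[5, 12], [-3, -7]].
Evaluating each option on A and on B:
(A) A[0,0] + A[1,1] - A[0,1]: -5 for A, -14 for B -> changes
(B) A[0,0] + A[1,1]: -2 for A, -2 for B -> unchanged
(C) A[0,0]: -1 for A, 5 for B -> changes
(D) A[0,1] + A[1,0]: 3 for A, 9 for B -> changes

Only (B) A[0,0] + A[1,1] = -2 survives (and it does so for every P, not just this one), so it is the invariant.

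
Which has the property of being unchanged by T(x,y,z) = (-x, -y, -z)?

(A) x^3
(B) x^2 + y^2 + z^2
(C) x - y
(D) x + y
B

Apply T(x,y,z) = (-x, -y, -z) to each option, i.e. replace (x, y, z) by the transformed coordinates.
Substitute the transformed coordinates into each option and compare with the original:
(A) x^3  ->  (-x)^3 = -x^3   [differs from x^3: not invariant]
(B) x^2 + y^2 + z^2  ->  (-x)^2 + (-y)^2 + (-z)^2 = x^2 + y^2 + z^2   [equals x^2 + y^2 + z^2: invariant]
(C) x - y  ->  (-x) - (-y) = -x + y   [differs from x - y: not invariant]
(D) x + y  ->  (-x) + (-y) = -x - y   [differs from x + y: not invariant]

Only option (B), x^2 + y^2 + z^2, is unchanged by the transformation.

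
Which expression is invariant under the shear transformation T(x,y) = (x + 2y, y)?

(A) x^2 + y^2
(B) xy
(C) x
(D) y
D

Under the shear T(x,y) = (x + 2y, y):
Substitute the transformed coordinates into each option and compare with the original:
(A) x^2 + y^2  ->  (x + 2y)^2 + (y)^2 = x^2 + 4xy + 5y^2   [differs from x^2 + y^2: not invariant]
(B) xy  ->  (x + 2y)(y) = xy + 2y^2   [differs from xy: not invariant]
(C) x  ->  (x + 2y) = x + 2y   [differs from x: not invariant]
(D) y  ->  (y) = y   [equals y: invariant]

Only option (D), y, is unchanged by the transformation.
A horizontal shear moves points parallel to the x-axis, so the y-coordinate (and any function of y alone) is unchanged.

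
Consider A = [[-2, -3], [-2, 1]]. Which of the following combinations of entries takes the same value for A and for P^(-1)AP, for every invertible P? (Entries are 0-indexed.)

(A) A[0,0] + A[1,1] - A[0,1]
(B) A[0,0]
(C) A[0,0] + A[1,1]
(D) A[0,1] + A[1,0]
C

A[0,0] + A[1,1] is the trace of A. By the cyclic property of the trace, tr(P^(-1)AP) = tr(APP^(-1)) = tr(A), so it is the same for every matrix similar to A.

The other combinations are not similarity invariants. For example, take P = [[1, -1], [0, 1]] (det P = 1), so P^(-1) = [[1, 1], [0, 1]] and
B = P^(-1)AP = [[-4, 2], [-2, 3]].
Evaluating each option on A and on B:
(A) A[0,0] + A[1,1] - A[0,1]: 2 for A, -3 for B -> changes
(B) A[0,0]: -2 for A, -4 for B -> changes
(C) A[0,0] + A[1,1]: -1 for A, -1 for B -> unchanged
(D) A[0,1] + A[1,0]: -5 for A, 0 for B -> changes

Only (C) A[0,0] + A[1,1] = -1 survives (and it does so for every P, not just this one), so it is the invariant.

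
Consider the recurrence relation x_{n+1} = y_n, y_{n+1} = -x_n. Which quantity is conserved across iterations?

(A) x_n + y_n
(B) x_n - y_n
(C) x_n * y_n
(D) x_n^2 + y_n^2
D

For the recurrence x_{n+1} = y_n, y_{n+1} = -x_n:

x_{n+1}^2 + y_{n+1}^2 = y_n^2 + (-x_n)^2 = x_n^2 + y_n^2
The sum of squares is conserved (like energy in a harmonic oscillator).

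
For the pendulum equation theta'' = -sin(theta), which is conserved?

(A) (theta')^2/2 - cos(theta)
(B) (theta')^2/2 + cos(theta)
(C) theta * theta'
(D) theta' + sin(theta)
A

A first integral I satisfies dI/dt = 0 along every solution. Differentiate each option and use the equation of motion:
(A) d/dt[(theta')^2/2 - cos(theta)] = theta' theta'' + sin(theta) theta' = theta'(-sin(theta)) + theta' sin(theta) = 0
(B) d/dt[(theta')^2/2 + cos(theta)] = theta' theta'' - sin(theta) theta' = -2 theta' sin(theta), not identically 0
(C) d/dt[theta * theta'] = (theta')^2 + theta theta'' = (theta')^2 - theta sin(theta), not identically 0
(D) d/dt[theta' + sin(theta)] = theta'' + cos(theta) theta' = -sin(theta) + theta' cos(theta), not identically 0

Only (A) has zero time-derivative. This is the total energy: kinetic (theta')^2/2 plus potential -cos(theta).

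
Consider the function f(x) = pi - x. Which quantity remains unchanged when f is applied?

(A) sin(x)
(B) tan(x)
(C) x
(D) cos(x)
A

For f(x) = pi - x:
sin(pi - x) = sin(x), so sine is invariant under this transformation.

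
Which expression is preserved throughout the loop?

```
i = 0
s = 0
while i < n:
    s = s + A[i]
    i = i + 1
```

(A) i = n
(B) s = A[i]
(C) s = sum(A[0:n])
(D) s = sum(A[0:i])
D

A loop invariant must hold before the first iteration and be re-established by every execution of the body.

(D) s = sum(A[0:i]): Initially i = 0 and s = 0 = sum of the empty slice A[0:0]. If s = sum(A[0:i]) holds at the top of an iteration, the body sets s to sum(A[0:i]) + A[i] = sum(A[0:i+1]) and then i to i+1, so s = sum(A[0:i]) holds again. At exit i = n, giving s = sum(A[0:n]).

The other options fail:
(A) i = n: false initially (i = 0); it is the exit condition, not an invariant.
(B) s = A[i]: after the first iteration s = A[0] but i = 1, so s = A[i] compares s with the wrong element (and fails in general).
(C) s = sum(A[0:n]): false before the loop (s = 0, not the full sum) -- it only becomes true at exit.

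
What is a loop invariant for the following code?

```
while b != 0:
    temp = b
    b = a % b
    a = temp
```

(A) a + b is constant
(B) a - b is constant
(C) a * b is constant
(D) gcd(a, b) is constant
D

A loop invariant must hold before the first iteration and be re-established by every execution of the body.

(D) gcd(a, b) is constant: One iteration replaces (a, b) by (b, a mod b). Since a mod b = a - q*b for an integer q, any common divisor of a and b divides b and a mod b, and conversely; hence gcd(b, a mod b) = gcd(a, b). For instance (34, 6) -> (6, 4) keeps gcd = 2. At exit b = 0 and a = gcd of the original inputs.

The other options fail:
(A) a + b is constant: e.g. (a, b) = (34, 6) -> (6, 4): the sum goes from 40 to 10.
(B) a - b is constant: e.g. (a, b) = (34, 6) -> (6, 4): the difference goes from 28 to 2.
(C) a * b is constant: e.g. (a, b) = (34, 6) -> (6, 4): the product goes from 204 to 24.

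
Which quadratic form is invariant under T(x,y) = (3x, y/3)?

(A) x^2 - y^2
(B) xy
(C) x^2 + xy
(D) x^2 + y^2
B

T multiplies x by 3 and divides y by 3.
Substitute the transformed coordinates into each option and compare with the original:
(A) x^2 - y^2  ->  (3x)^2 - (y/3)^2 = 9x^2 - y^2/9   [differs from x^2 - y^2: not invariant]
(B) xy  ->  (3x)(y/3) = xy   [equals xy: invariant]
(C) x^2 + xy  ->  (3x)^2 + (3x)(y/3) = 9x^2 + xy   [differs from x^2 + xy: not invariant]
(D) x^2 + y^2  ->  (3x)^2 + (y/3)^2 = 9x^2 + y^2/9   [differs from x^2 + y^2: not invariant]

Only option (B), xy, is unchanged by the transformation.
The factors 3 and 1/3 cancel only in the pure product xy.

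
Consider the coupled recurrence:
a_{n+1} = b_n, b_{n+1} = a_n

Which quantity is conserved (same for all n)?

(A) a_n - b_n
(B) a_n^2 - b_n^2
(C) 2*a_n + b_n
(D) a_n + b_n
D

Replace a_n by a_{n+1} = b_n and b_n by b_{n+1} = a_n in each option and simplify:
(A) a_n - b_n  ->  (b_n) - (a_n) = -a_n + b_n   [not conserved]
(B) a_n^2 - b_n^2  ->  (b_n)^2 - (a_n)^2 = -a_n^2 + b_n^2   [not conserved]
(C) 2*a_n + b_n  ->  2*(b_n) + (a_n) = a_n + 2*b_n   [not conserved]
(D) a_n + b_n  ->  (b_n) + (a_n) = a_n + b_n   [conserved]

Only (D) a_n + b_n returns to itself after one step, so it is the conserved quantity.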